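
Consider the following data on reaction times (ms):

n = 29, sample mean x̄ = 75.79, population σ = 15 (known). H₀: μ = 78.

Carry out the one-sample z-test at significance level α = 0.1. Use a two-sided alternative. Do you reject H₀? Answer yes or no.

reject H₀: no

SE = σ/√n = 15/√29 = 2.7854
z = (x̄−μ₀)/SE = (75.79−78)/2.7854 = -0.7934
p-value (two-sided) = 0.42754
At α=0.1: p ≥ α → fail to reject H₀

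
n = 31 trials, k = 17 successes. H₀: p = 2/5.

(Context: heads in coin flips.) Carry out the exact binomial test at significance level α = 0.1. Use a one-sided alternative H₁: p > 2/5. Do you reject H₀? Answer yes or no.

reject H₀: yes

Exact binomial: n=31, k=17, p₀=2/5=0.4000
P(X≥17) from Σ C(n,i)·p₀^i·(1−p₀)^(n−i)
p-value (one-sided, H₁ greater) = 0.06769
At α=0.1: p < α → reject H₀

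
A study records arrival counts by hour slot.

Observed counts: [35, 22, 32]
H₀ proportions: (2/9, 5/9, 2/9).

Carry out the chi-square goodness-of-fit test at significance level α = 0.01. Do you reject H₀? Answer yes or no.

reject H₀: yes

n = 89; E_i = n·p_i = [19.78, 49.44, 19.78]
χ² = (35−19.78)²/19.78 + (22−49.44)²/49.44 + (32−19.78)²/19.78 = 34.5022
df = 2
p-value (upper-tail) = 0.00000
At α=0.01: p < α → reject H₀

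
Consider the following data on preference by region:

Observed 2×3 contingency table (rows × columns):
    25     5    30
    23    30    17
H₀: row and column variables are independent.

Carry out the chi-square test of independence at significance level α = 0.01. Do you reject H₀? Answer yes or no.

reject H₀: yes

Row totals [60, 70], col totals [48, 35, 47], n=130
χ² = (25−22.15)²/22.15 + (5−16.15)²/16.15 + (30−21.69)²/21.69 + (23−25.85)²/25.85 + (30−18.85)²/18.85 + (17−25.31)²/25.31 = 20.8906
df = 2
p-value (upper-tail) = 0.00003
At α=0.01: p < α → reject H₀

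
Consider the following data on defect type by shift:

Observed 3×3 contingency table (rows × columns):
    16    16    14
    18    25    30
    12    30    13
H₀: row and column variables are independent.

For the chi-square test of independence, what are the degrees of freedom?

df = (r−1)(c−1) = (3−1)·(3−1) = 4

degrees of freedom = 4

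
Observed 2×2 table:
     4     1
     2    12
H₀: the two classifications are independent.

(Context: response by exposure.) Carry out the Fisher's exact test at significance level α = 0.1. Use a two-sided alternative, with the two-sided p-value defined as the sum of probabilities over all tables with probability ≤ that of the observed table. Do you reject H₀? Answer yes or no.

Margins: r₁=5, r₂=14, c₁=6, c₂=13, n=19
p_obs = C(5,4)·C(14,2)/C(19,6); sum pmf over tables with pmf ≤ p_obs
p-value (two-sided) = 0.01729
At α=0.1: p < α → reject H₀

reject H₀: yes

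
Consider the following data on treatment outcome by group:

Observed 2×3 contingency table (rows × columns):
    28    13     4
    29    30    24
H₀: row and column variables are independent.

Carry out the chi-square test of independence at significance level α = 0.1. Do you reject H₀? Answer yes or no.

reject H₀: yes

Row totals [45, 83], col totals [57, 43, 28], n=128
χ² = (28−20.04)²/20.04 + (13−15.12)²/15.12 + (4−9.84)²/9.84 + (29−36.96)²/36.96 + (30−27.88)²/27.88 + (24−18.16)²/18.16 = 10.6846
df = 2
p-value (upper-tail) = 0.00478
At α=0.1: p < α → reject H₀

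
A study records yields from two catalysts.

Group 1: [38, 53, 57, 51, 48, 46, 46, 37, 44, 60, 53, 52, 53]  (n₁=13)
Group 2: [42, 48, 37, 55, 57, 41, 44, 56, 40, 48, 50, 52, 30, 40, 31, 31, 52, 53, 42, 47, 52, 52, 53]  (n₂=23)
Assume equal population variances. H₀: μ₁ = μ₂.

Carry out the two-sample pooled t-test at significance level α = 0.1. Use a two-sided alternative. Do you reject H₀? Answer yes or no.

x̄₁=49.077, s₁=6.800, n₁=13
x̄₂=45.783, s₂=8.224, n₂=23
s_p² = [12·6.800² + 22·8.224²]/34 = 60.0834
SE = √(s_p²·(1/13+1/23)) = 2.6896
t = (49.077−45.783)/2.6896 = 1.2248
df = 34
p-value (two-sided) = 0.22906
At α=0.1: p ≥ α → fail to reject H₀

reject H₀: no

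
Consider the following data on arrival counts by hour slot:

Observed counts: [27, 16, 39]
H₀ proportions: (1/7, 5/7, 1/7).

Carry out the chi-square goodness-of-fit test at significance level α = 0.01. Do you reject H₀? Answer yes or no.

reject H₀: yes

n = 82; E_i = n·p_i = [11.71, 58.57, 11.71]
χ² = (27−11.71)²/11.71 + (16−58.57)²/58.57 + (39−11.71)²/11.71 = 114.4439
df = 2
p-value (upper-tail) = 0.00000
At α=0.01: p < α → reject H₀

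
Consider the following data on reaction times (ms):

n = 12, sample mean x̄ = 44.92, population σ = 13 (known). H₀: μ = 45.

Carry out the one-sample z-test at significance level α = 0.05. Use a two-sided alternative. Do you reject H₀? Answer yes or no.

SE = σ/√n = 13/√12 = 3.7528
z = (x̄−μ₀)/SE = (44.92−45)/3.7528 = -0.0213
p-value (two-sided) = 0.98299
At α=0.05: p ≥ α → fail to reject H₀

reject H₀: no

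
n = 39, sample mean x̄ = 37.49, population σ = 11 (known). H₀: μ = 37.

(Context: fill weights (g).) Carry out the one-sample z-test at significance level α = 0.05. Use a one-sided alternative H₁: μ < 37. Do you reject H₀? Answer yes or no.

reject H₀: no

SE = σ/√n = 11/√39 = 1.7614
z = (x̄−μ₀)/SE = (37.49−37)/1.7614 = 0.2782
p-value (one-sided, H₁ less) = 0.60957
At α=0.05: p ≥ α → fail to reject H₀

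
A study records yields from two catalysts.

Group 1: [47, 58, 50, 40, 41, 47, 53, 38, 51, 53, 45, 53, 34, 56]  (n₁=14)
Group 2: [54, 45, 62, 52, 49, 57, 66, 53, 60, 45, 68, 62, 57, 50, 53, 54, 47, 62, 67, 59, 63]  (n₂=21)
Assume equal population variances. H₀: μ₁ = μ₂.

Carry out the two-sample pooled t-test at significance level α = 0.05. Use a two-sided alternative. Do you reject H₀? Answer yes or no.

x̄₁=47.571, s₁=7.176, n₁=14
x̄₂=56.429, s₂=7.054, n₂=21
s_p² = [13·7.176² + 20·7.054²]/33 = 50.4416
SE = √(s_p²·(1/14+1/21)) = 2.4505
t = (47.571−56.429)/2.4505 = -3.6144
df = 33
p-value (two-sided) = 0.00099
At α=0.05: p < α → reject H₀

reject H₀: yes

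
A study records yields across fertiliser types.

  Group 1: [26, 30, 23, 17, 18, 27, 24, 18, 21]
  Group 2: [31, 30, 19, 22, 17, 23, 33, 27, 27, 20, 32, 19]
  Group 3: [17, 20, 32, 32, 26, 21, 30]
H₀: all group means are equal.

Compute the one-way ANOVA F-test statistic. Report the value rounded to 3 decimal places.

Group means [22.67, 25.00, 25.43], grand mean 24.357
SSB = Σnᵢ(x̄ᵢ−x̄)² = 38.714; SSW = ΣΣ(x−x̄ᵢ)² = 747.714
MSB = 38.714/2 = 19.3571; MSW = 747.714/25 = 29.9086
F = MSB/MSW = 0.6472
df = (2, 25)

test statistic = 0.647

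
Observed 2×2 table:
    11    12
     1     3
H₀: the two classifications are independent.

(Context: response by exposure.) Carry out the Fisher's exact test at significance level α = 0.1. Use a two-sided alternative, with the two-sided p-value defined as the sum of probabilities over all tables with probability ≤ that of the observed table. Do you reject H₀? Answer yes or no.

reject H₀: no

Margins: r₁=23, r₂=4, c₁=12, c₂=15, n=27
p_obs = C(23,11)·C(4,1)/C(27,12); sum pmf over tables with pmf ≤ p_obs
p-value (two-sided) = 0.60513
At α=0.1: p ≥ α → fail to reject H₀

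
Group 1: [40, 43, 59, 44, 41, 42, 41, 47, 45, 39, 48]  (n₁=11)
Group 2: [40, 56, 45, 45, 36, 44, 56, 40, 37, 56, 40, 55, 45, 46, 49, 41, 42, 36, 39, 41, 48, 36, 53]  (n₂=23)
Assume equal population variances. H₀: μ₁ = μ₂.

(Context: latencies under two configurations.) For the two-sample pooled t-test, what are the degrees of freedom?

df = n₁ + n₂ − 2 = 11 + 23 − 2 = 32

degrees of freedom = 32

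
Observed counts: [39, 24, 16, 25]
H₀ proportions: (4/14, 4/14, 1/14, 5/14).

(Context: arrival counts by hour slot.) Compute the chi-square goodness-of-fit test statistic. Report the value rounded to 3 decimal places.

n = 104; E_i = n·p_i = [29.71, 29.71, 7.43, 37.14]
χ² = (39−29.71)²/29.71 + (24−29.71)²/29.71 + (16−7.43)²/7.43 + (25−37.14)²/37.14 = 17.8606
df = 3

test statistic = 17.861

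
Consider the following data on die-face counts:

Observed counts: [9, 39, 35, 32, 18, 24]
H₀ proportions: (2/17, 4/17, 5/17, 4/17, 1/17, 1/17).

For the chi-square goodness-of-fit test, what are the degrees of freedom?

degrees of freedom = 5

df = k − 1 = 6 − 1 = 5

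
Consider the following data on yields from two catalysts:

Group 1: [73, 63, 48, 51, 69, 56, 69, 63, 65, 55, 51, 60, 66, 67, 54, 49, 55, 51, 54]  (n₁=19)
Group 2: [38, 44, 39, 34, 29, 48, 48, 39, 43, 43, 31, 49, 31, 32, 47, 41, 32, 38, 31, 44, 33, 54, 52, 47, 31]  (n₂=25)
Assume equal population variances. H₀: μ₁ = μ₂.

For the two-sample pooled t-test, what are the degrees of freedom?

df = n₁ + n₂ − 2 = 19 + 25 − 2 = 42

degrees of freedom = 42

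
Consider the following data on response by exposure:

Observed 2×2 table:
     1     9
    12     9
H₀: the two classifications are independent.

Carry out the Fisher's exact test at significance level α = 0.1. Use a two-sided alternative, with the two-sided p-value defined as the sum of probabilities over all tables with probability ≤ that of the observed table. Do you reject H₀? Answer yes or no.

Margins: r₁=10, r₂=21, c₁=13, c₂=18, n=31
p_obs = C(10,1)·C(21,12)/C(31,13); sum pmf over tables with pmf ≤ p_obs
p-value (two-sided) = 0.01997
At α=0.1: p < α → reject H₀

reject H₀: yes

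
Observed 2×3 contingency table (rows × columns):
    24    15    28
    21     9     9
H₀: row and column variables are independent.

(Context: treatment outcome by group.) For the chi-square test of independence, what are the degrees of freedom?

df = (r−1)(c−1) = (2−1)·(3−1) = 2

degrees of freedom = 2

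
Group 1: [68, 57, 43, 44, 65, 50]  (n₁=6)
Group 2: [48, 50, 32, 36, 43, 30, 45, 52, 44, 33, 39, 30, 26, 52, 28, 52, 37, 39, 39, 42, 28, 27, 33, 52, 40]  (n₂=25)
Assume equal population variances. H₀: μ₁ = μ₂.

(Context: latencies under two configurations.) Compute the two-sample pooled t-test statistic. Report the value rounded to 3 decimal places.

test statistic = 3.746

x̄₁=54.500, s₁=10.597, n₁=6
x̄₂=39.080, s₂=8.698, n₂=25
s_p² = [5·10.597² + 24·8.698²]/29 = 81.9772
SE = √(s_p²·(1/6+1/25)) = 4.1161
t = (54.500−39.080)/4.1161 = 3.7463
df = 29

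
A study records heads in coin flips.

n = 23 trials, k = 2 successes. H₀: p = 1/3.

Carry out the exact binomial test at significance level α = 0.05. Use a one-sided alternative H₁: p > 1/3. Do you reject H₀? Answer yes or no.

reject H₀: no

Exact binomial: n=23, k=2, p₀=1/3=0.3333
P(X≥2) from Σ C(n,i)·p₀^i·(1−p₀)^(n−i)
p-value (one-sided, H₁ greater) = 0.99889
At α=0.05: p ≥ α → fail to reject H₀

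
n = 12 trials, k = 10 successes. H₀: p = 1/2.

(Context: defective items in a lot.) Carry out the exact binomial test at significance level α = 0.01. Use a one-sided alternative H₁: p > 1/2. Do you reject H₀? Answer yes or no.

Exact binomial: n=12, k=10, p₀=1/2=0.5000
P(X≥10) from Σ C(n,i)·p₀^i·(1−p₀)^(n−i)
p-value (one-sided, H₁ greater) = 0.01929
At α=0.01: p ≥ α → fail to reject H₀

reject H₀: no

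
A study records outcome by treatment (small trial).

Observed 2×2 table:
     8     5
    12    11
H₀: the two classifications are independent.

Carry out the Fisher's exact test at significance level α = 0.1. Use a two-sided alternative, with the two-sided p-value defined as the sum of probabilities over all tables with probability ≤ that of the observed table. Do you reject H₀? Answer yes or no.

reject H₀: no

Margins: r₁=13, r₂=23, c₁=20, c₂=16, n=36
p_obs = C(13,8)·C(23,12)/C(36,20); sum pmf over tables with pmf ≤ p_obs
p-value (two-sided) = 0.73136
At α=0.1: p ≥ α → fail to reject H₀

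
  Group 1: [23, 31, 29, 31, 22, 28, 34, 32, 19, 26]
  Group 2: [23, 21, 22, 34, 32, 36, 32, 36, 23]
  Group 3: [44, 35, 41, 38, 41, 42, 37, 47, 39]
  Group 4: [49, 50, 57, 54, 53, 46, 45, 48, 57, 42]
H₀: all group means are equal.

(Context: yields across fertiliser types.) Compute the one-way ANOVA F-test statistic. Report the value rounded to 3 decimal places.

test statistic = 42.862

Group means [27.50, 28.78, 40.44, 50.10], grand mean 36.816
SSB = Σnᵢ(x̄ᵢ−x̄)² = 3332.533; SSW = ΣΣ(x−x̄ᵢ)² = 881.178
MSB = 3332.533/3 = 1110.8442; MSW = 881.178/34 = 25.9170
F = MSB/MSW = 42.8616
df = (3, 34)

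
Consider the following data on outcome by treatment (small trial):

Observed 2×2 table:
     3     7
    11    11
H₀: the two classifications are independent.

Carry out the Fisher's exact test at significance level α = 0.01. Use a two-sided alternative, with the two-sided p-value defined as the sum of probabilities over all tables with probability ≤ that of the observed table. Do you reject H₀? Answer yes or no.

Margins: r₁=10, r₂=22, c₁=14, c₂=18, n=32
p_obs = C(10,3)·C(22,11)/C(32,14); sum pmf over tables with pmf ≤ p_obs
p-value (two-sided) = 0.44606
At α=0.01: p ≥ α → fail to reject H₀

reject H₀: no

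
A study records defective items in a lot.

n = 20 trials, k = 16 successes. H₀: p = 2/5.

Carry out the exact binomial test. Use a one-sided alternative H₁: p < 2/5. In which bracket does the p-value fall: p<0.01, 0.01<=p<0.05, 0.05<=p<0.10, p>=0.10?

Exact binomial: n=20, k=16, p₀=2/5=0.4000
P(X≤16) from Σ C(n,i)·p₀^i·(1−p₀)^(n−i)
p-value (one-sided, H₁ less) = 0.99995
→ bracket: p>=0.10

p-value bracket: p>=0.10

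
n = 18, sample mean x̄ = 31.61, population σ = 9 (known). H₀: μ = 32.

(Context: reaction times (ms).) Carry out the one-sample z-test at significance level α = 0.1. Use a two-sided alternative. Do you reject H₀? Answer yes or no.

reject H₀: no

SE = σ/√n = 9/√18 = 2.1213
z = (x̄−μ₀)/SE = (31.61−32)/2.1213 = -0.1838
p-value (two-sided) = 0.85413
At α=0.1: p ≥ α → fail to reject H₀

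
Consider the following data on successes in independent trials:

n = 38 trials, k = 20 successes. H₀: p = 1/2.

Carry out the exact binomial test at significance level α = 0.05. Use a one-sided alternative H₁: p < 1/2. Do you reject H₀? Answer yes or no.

reject H₀: no

Exact binomial: n=38, k=20, p₀=1/2=0.5000
P(X≤20) from Σ C(n,i)·p₀^i·(1−p₀)^(n−i)
p-value (one-sided, H₁ less) = 0.68645
At α=0.05: p ≥ α → fail to reject H₀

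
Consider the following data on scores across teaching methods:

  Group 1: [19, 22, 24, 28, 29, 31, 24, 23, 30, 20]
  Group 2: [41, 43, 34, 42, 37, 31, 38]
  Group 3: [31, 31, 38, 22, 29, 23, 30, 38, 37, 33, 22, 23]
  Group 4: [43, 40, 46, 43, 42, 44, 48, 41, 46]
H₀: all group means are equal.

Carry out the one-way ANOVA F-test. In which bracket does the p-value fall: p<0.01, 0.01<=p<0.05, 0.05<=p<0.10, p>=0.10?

Group means [25.00, 38.00, 29.75, 43.67], grand mean 33.316
SSB = Σnᵢ(x̄ᵢ−x̄)² = 1961.961; SSW = ΣΣ(x−x̄ᵢ)² = 746.250
MSB = 1961.961/3 = 653.9868; MSW = 746.250/34 = 21.9485
F = MSB/MSW = 29.7964
df = (3, 34)
p-value (upper-tail) = 0.00000
→ bracket: p<0.01

p-value bracket: p<0.01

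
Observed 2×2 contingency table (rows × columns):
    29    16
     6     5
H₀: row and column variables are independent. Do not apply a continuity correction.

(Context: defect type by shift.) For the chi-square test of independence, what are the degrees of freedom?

degrees of freedom = 1

df = (r−1)(c−1) = (2−1)·(2−1) = 1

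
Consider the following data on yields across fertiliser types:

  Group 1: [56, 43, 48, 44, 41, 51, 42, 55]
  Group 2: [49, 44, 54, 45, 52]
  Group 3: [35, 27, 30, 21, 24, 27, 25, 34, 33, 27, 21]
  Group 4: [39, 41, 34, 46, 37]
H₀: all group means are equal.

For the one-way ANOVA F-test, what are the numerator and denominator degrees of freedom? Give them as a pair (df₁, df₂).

degrees of freedom = [3, 25]

k = 4 groups, N = 29 total
df = (k−1, N−k) = (4−1, 29−4) = (3, 25)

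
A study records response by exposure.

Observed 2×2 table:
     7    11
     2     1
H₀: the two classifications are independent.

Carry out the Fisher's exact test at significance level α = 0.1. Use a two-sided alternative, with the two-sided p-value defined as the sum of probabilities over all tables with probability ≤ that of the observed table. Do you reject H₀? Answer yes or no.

Margins: r₁=18, r₂=3, c₁=9, c₂=12, n=21
p_obs = C(18,7)·C(3,2)/C(21,9); sum pmf over tables with pmf ≤ p_obs
p-value (two-sided) = 0.55338
At α=0.1: p ≥ α → fail to reject H₀

reject H₀: no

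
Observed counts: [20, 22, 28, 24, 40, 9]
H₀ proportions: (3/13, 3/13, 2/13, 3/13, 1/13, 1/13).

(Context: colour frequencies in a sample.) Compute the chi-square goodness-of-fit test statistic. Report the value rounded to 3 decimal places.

n = 143; E_i = n·p_i = [33.00, 33.00, 22.00, 33.00, 11.00, 11.00]
χ² = (20−33.00)²/33.00 + (22−33.00)²/33.00 + (28−22.00)²/22.00 + (24−33.00)²/33.00 + (40−11.00)²/11.00 + (9−11.00)²/11.00 = 89.6970
df = 5

test statistic = 89.697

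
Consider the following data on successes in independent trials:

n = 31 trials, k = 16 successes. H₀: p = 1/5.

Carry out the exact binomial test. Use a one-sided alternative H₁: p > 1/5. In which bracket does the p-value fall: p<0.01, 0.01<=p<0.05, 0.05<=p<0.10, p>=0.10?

Exact binomial: n=31, k=16, p₀=1/5=0.2000
P(X≥16) from Σ C(n,i)·p₀^i·(1−p₀)^(n−i)
p-value (one-sided, H₁ greater) = 0.00009
→ bracket: p<0.01

p-value bracket: p<0.01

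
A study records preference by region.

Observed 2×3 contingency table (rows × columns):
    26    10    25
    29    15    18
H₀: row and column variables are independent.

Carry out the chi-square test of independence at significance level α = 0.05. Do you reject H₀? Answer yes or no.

Row totals [61, 62], col totals [55, 25, 43], n=123
χ² = (26−27.28)²/27.28 + (10−12.40)²/12.40 + (25−21.33)²/21.33 + (29−27.72)²/27.72 + (15−12.60)²/12.60 + (18−21.67)²/21.67 = 2.2952
df = 2
p-value (upper-tail) = 0.31740
At α=0.05: p ≥ α → fail to reject H₀

reject H₀: no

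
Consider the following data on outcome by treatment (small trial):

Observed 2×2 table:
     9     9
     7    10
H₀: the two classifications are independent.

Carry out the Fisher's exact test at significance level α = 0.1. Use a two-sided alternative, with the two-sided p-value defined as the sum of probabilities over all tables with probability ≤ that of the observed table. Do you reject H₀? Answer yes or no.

reject H₀: no

Margins: r₁=18, r₂=17, c₁=16, c₂=19, n=35
p_obs = C(18,9)·C(17,7)/C(35,16); sum pmf over tables with pmf ≤ p_obs
p-value (two-sided) = 0.73799
At α=0.1: p ≥ α → fail to reject H₀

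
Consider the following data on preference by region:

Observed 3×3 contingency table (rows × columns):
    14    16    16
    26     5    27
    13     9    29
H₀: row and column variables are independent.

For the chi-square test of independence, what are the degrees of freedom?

degrees of freedom = 4

df = (r−1)(c−1) = (3−1)·(3−1) = 4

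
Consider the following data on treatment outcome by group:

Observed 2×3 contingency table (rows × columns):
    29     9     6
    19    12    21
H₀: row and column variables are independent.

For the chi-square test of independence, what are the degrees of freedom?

df = (r−1)(c−1) = (2−1)·(3−1) = 2

degrees of freedom = 2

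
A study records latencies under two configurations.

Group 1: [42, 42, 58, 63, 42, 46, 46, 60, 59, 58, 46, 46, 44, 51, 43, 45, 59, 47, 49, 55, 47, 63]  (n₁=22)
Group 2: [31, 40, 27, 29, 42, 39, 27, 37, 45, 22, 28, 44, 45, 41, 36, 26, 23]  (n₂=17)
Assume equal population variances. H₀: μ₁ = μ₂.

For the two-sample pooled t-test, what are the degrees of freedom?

degrees of freedom = 37

df = n₁ + n₂ − 2 = 22 + 17 − 2 = 37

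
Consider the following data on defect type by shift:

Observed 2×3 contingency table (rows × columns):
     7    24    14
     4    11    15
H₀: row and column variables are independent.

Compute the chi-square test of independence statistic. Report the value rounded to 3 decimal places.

test statistic = 2.793

Row totals [45, 30], col totals [11, 35, 29], n=75
χ² = (7−6.60)²/6.60 + (24−21.00)²/21.00 + (14−17.40)²/17.40 + (4−4.40)²/4.40 + (11−14.00)²/14.00 + (15−11.60)²/11.60 = 2.7930
df = 2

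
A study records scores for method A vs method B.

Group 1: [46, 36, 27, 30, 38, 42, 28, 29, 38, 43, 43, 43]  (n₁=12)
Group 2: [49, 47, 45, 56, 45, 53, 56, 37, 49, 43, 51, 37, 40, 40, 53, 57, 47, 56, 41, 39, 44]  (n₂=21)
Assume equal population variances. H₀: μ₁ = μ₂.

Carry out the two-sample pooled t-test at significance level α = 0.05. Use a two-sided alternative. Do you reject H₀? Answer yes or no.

x̄₁=36.917, s₁=6.815, n₁=12
x̄₂=46.905, s₂=6.595, n₂=21
s_p² = [11·6.815² + 20·6.595²]/31 = 44.5396
SE = √(s_p²·(1/12+1/21)) = 2.4151
t = (36.917−46.905)/2.4151 = -4.1357
df = 31
p-value (two-sided) = 0.00025
At α=0.05: p < α → reject H₀

reject H₀: yes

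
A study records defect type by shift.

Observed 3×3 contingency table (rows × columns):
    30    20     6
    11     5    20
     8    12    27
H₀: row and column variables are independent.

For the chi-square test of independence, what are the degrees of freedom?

df = (r−1)(c−1) = (3−1)·(3−1) = 4

degrees of freedom = 4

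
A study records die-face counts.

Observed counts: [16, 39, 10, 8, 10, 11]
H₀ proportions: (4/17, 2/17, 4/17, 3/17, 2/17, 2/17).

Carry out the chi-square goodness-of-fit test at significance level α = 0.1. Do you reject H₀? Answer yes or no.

n = 94; E_i = n·p_i = [22.12, 11.06, 22.12, 16.59, 11.06, 11.06]
χ² = (16−22.12)²/22.12 + (39−11.06)²/11.06 + (10−22.12)²/22.12 + (8−16.59)²/16.59 + (10−11.06)²/11.06 + (11−11.06)²/11.06 = 83.4752
df = 5
p-value (upper-tail) = 0.00000
At α=0.1: p < α → reject H₀

reject H₀: yes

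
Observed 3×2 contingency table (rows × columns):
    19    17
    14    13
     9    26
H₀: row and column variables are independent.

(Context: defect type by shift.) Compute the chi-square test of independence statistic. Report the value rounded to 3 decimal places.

Row totals [36, 27, 35], col totals [42, 56], n=98
χ² = (19−15.43)²/15.43 + (17−20.57)²/20.57 + (14−11.57)²/11.57 + (13−15.43)²/15.43 + (9−15.00)²/15.00 + (26−20.00)²/20.00 = 6.5387
df = 2

test statistic = 6.539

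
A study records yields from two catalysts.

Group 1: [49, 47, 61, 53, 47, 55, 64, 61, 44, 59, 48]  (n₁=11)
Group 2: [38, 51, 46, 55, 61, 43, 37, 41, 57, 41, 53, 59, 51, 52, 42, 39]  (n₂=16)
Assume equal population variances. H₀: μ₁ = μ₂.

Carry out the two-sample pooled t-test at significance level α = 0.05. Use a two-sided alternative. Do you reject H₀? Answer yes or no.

reject H₀: no

x̄₁=53.455, s₁=6.933, n₁=11
x̄₂=47.875, s₂=7.932, n₂=16
s_p² = [10·6.933² + 15·7.932²]/25 = 56.9791
SE = √(s_p²·(1/11+1/16)) = 2.9565
t = (53.455−47.875)/2.9565 = 1.8872
df = 25
p-value (two-sided) = 0.07080
At α=0.05: p ≥ α → fail to reject H₀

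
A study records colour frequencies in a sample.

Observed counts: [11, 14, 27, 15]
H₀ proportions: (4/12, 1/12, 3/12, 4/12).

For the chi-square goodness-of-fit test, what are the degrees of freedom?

degrees of freedom = 3

df = k − 1 = 4 − 1 = 3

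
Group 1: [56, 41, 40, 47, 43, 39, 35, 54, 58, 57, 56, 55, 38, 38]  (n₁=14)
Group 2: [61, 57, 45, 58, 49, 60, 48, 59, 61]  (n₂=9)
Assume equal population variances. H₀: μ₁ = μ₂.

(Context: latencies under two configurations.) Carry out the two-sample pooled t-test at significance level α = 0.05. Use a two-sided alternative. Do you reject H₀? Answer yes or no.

reject H₀: yes

x̄₁=46.929, s₁=8.624, n₁=14
x̄₂=55.333, s₂=6.225, n₂=9
s_p² = [13·8.624² + 8·6.225²]/21 = 60.8061
SE = √(s_p²·(1/14+1/9)) = 3.3316
t = (46.929−55.333)/3.3316 = -2.5227
df = 21
p-value (two-sided) = 0.01978
At α=0.05: p < α → reject H₀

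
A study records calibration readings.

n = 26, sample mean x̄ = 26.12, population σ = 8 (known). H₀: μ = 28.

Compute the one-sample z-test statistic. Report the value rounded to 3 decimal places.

test statistic = -1.198

SE = σ/√n = 8/√26 = 1.5689
z = (x̄−μ₀)/SE = (26.12−28)/1.5689 = -1.1983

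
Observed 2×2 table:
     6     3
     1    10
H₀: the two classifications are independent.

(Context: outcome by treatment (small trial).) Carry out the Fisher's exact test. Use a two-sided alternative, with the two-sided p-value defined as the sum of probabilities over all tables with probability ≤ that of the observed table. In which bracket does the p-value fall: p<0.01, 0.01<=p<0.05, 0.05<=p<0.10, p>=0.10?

Margins: r₁=9, r₂=11, c₁=7, c₂=13, n=20
p_obs = C(9,6)·C(11,1)/C(20,7); sum pmf over tables with pmf ≤ p_obs
p-value (two-sided) = 0.01664
→ bracket: 0.01<=p<0.05

p-value bracket: 0.01<=p<0.05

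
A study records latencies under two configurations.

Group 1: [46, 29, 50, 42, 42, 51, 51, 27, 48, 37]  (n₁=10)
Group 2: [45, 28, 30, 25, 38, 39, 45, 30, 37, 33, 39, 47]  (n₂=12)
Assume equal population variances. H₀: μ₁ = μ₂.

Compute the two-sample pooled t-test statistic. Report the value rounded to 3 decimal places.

test statistic = 1.751

x̄₁=42.300, s₁=8.795, n₁=10
x̄₂=36.333, s₂=7.203, n₂=12
s_p² = [9·8.795² + 11·7.203²]/20 = 63.3383
SE = √(s_p²·(1/10+1/12)) = 3.4076
t = (42.300−36.333)/3.4076 = 1.7510
df = 20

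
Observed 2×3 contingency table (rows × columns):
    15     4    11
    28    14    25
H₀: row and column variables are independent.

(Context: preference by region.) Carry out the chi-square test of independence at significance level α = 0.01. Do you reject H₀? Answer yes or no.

reject H₀: no

Row totals [30, 67], col totals [43, 18, 36], n=97
χ² = (15−13.30)²/13.30 + (4−5.57)²/5.57 + (11−11.13)²/11.13 + (28−29.70)²/29.70 + (14−12.43)²/12.43 + (25−24.87)²/24.87 = 0.9559
df = 2
p-value (upper-tail) = 0.62005
At α=0.01: p ≥ α → fail to reject H₀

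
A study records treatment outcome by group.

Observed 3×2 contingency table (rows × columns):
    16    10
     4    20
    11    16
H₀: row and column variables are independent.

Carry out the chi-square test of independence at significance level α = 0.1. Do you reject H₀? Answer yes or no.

Row totals [26, 24, 27], col totals [31, 46], n=77
χ² = (16−10.47)²/10.47 + (10−15.53)²/15.53 + (4−9.66)²/9.66 + (20−14.34)²/14.34 + (11−10.87)²/10.87 + (16−16.13)²/16.13 = 10.4518
df = 2
p-value (upper-tail) = 0.00538
At α=0.1: p < α → reject H₀

reject H₀: yes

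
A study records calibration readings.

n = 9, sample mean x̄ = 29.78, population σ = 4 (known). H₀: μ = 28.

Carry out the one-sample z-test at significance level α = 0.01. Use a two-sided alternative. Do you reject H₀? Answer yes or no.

reject H₀: no

SE = σ/√n = 4/√9 = 1.3333
z = (x̄−μ₀)/SE = (29.78−28)/1.3333 = 1.3350
p-value (two-sided) = 0.18188
At α=0.01: p ≥ α → fail to reject H₀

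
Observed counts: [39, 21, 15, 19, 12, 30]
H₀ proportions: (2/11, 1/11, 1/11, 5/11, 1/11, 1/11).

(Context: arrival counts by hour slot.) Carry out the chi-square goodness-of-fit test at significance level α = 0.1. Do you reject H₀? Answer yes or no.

reject H₀: yes

n = 136; E_i = n·p_i = [24.73, 12.36, 12.36, 61.82, 12.36, 12.36]
χ² = (39−24.73)²/24.73 + (21−12.36)²/12.36 + (15−12.36)²/12.36 + (19−61.82)²/61.82 + (12−12.36)²/12.36 + (30−12.36)²/12.36 = 69.6596
df = 5
p-value (upper-tail) = 0.00000
At α=0.1: p < α → reject H₀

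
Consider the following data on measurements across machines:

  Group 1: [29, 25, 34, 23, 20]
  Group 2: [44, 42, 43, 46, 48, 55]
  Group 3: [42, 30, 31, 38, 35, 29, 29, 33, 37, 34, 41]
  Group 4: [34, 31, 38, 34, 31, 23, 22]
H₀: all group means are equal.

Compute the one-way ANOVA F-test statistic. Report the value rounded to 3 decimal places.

test statistic = 16.559

Group means [26.20, 46.33, 34.45, 30.43], grand mean 34.517
SSB = Σnᵢ(x̄ᵢ−x̄)² = 1300.666; SSW = ΣΣ(x−x̄ᵢ)² = 654.575
MSB = 1300.666/3 = 433.5555; MSW = 654.575/25 = 26.1830
F = MSB/MSW = 16.5587
df = (3, 25)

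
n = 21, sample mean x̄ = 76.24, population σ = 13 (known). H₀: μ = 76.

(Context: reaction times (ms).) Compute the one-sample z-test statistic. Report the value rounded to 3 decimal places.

SE = σ/√n = 13/√21 = 2.8368
z = (x̄−μ₀)/SE = (76.24−76)/2.8368 = 0.0846

test statistic = 0.085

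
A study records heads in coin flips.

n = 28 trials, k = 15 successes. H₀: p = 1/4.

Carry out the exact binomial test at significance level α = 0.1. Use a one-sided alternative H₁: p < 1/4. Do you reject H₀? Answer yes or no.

Exact binomial: n=28, k=15, p₀=1/4=0.2500
P(X≤15) from Σ C(n,i)·p₀^i·(1−p₀)^(n−i)
p-value (one-sided, H₁ less) = 0.99971
At α=0.1: p ≥ α → fail to reject H₀

reject H₀: no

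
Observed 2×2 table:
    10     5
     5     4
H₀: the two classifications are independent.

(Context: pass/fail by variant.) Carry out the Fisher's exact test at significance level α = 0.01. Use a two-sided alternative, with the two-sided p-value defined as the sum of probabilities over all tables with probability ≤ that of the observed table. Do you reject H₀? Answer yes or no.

reject H₀: no

Margins: r₁=15, r₂=9, c₁=15, c₂=9, n=24
p_obs = C(15,10)·C(9,5)/C(24,15); sum pmf over tables with pmf ≤ p_obs
p-value (two-sided) = 0.67846
At α=0.01: p ≥ α → fail to reject H₀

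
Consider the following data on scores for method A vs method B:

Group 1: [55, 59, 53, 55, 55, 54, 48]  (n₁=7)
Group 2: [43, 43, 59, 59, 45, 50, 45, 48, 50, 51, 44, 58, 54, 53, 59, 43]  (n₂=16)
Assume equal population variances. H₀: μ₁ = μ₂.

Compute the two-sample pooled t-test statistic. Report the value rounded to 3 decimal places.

x̄₁=54.143, s₁=3.288, n₁=7
x̄₂=50.250, s₂=6.159, n₂=16
s_p² = [6·3.288² + 15·6.159²]/21 = 30.1837
SE = √(s_p²·(1/7+1/16)) = 2.4897
t = (54.143−50.250)/2.4897 = 1.5636
df = 21

test statistic = 1.564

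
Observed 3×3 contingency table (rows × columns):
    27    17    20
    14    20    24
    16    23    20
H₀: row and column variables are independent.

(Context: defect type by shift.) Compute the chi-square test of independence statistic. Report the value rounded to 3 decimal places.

Row totals [64, 58, 59], col totals [57, 60, 64], n=181
χ² = (27−20.15)²/20.15 + (17−21.22)²/21.22 + (20−22.63)²/22.63 + (14−18.27)²/18.27 + (20−19.23)²/19.23 + (24−20.51)²/20.51 + (16−18.58)²/18.58 + (23−19.56)²/19.56 + (20−20.86)²/20.86 = 6.0894
df = 4

test statistic = 6.089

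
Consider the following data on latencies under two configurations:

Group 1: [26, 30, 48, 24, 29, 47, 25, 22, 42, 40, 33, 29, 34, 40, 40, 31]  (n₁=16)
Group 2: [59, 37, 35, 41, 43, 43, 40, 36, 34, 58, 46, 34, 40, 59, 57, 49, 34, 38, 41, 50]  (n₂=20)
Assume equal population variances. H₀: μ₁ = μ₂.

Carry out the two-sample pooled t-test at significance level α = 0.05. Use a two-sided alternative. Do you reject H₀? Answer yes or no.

x̄₁=33.750, s₁=8.169, n₁=16
x̄₂=43.700, s₂=8.767, n₂=20
s_p² = [15·8.169² + 19·8.767²]/34 = 72.3882
SE = √(s_p²·(1/16+1/20)) = 2.8537
t = (33.750−43.700)/2.8537 = -3.4867
df = 34
p-value (two-sided) = 0.00137
At α=0.05: p < α → reject H₀

reject H₀: yes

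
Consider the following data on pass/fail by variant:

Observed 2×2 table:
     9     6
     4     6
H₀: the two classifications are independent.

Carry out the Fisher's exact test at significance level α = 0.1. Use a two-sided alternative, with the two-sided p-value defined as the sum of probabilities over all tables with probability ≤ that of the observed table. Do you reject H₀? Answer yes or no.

Margins: r₁=15, r₂=10, c₁=13, c₂=12, n=25
p_obs = C(15,9)·C(10,4)/C(25,13); sum pmf over tables with pmf ≤ p_obs
p-value (two-sided) = 0.42831
At α=0.1: p ≥ α → fail to reject H₀

reject H₀: no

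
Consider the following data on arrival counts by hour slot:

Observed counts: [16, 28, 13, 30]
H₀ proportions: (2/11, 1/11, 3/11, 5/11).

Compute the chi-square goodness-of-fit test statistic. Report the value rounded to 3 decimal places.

test statistic = 58.192

n = 87; E_i = n·p_i = [15.82, 7.91, 23.73, 39.55]
χ² = (16−15.82)²/15.82 + (28−7.91)²/7.91 + (13−23.73)²/23.73 + (30−39.55)²/39.55 = 58.1916
df = 3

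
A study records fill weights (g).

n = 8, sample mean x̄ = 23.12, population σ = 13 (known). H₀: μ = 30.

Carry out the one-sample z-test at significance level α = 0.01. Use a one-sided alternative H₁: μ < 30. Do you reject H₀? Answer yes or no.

SE = σ/√n = 13/√8 = 4.5962
z = (x̄−μ₀)/SE = (23.12−30)/4.5962 = -1.4969
p-value (one-sided, H₁ less) = 0.06721
At α=0.01: p ≥ α → fail to reject H₀

reject H₀: no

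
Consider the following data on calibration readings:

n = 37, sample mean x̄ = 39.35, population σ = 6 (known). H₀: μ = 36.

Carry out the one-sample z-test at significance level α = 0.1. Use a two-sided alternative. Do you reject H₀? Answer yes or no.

SE = σ/√n = 6/√37 = 0.9864
z = (x̄−μ₀)/SE = (39.35−36)/0.9864 = 3.3962
p-value (two-sided) = 0.00068
At α=0.1: p < α → reject H₀

reject H₀: yes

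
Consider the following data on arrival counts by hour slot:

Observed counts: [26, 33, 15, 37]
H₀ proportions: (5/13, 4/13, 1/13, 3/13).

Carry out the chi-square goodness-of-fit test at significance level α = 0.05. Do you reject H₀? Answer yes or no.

reject H₀: yes

n = 111; E_i = n·p_i = [42.69, 34.15, 8.54, 25.62]
χ² = (26−42.69)²/42.69 + (33−34.15)²/34.15 + (15−8.54)²/8.54 + (37−25.62)²/25.62 = 16.5152
df = 3
p-value (upper-tail) = 0.00089
At α=0.05: p < α → reject H₀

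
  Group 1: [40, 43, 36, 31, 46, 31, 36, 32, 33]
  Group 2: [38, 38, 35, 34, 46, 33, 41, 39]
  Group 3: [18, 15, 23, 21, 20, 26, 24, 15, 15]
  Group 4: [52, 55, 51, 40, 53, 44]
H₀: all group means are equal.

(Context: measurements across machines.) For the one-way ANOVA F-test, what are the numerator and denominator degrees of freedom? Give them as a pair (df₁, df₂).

k = 4 groups, N = 32 total
df = (k−1, N−k) = (4−1, 32−4) = (3, 28)

degrees of freedom = [3, 28]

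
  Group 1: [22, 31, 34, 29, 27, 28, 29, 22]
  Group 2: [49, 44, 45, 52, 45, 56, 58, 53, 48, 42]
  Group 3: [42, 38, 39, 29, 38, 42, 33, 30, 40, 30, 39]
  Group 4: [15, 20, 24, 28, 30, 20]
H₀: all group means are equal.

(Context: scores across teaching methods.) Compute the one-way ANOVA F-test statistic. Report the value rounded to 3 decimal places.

Group means [27.75, 49.20, 36.36, 22.83], grand mean 35.743
SSB = Σnᵢ(x̄ᵢ−x̄)² = 3326.207; SSW = ΣΣ(x−x̄ᵢ)² = 780.479
MSB = 3326.207/3 = 1108.7356; MSW = 780.479/31 = 25.1767
F = MSB/MSW = 44.0381
df = (3, 31)

test statistic = 44.038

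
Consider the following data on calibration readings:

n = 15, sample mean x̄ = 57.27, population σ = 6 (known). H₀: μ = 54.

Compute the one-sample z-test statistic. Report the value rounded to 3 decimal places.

test statistic = 2.111

SE = σ/√n = 6/√15 = 1.5492
z = (x̄−μ₀)/SE = (57.27−54)/1.5492 = 2.1108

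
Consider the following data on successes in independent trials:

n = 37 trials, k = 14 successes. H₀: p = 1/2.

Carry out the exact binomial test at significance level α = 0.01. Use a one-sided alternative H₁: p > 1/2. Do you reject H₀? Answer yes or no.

reject H₀: no

Exact binomial: n=37, k=14, p₀=1/2=0.5000
P(X≥14) from Σ C(n,i)·p₀^i·(1−p₀)^(n−i)
p-value (one-sided, H₁ greater) = 0.95056
At α=0.01: p ≥ α → fail to reject H₀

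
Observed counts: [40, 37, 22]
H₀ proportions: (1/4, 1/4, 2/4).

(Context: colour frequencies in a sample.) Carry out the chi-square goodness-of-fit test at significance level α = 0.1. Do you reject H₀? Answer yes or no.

reject H₀: yes

n = 99; E_i = n·p_i = [24.75, 24.75, 49.50]
χ² = (40−24.75)²/24.75 + (37−24.75)²/24.75 + (22−49.50)²/49.50 = 30.7374
df = 2
p-value (upper-tail) = 0.00000
At α=0.1: p < α → reject H₀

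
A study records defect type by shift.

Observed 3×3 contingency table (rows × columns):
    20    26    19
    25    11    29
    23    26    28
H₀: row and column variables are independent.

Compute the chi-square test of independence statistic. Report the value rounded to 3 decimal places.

test statistic = 9.150

Row totals [65, 65, 77], col totals [68, 63, 76], n=207
χ² = (20−21.35)²/21.35 + (26−19.78)²/19.78 + (19−23.86)²/23.86 + (25−21.35)²/21.35 + (11−19.78)²/19.78 + (29−23.86)²/23.86 + (23−25.29)²/25.29 + (26−23.43)²/23.43 + (28−28.27)²/28.27 = 9.1501
df = 4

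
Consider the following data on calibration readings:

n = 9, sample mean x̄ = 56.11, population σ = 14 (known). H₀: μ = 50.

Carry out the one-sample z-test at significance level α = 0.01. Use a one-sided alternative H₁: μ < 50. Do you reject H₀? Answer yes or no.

reject H₀: no

SE = σ/√n = 14/√9 = 4.6667
z = (x̄−μ₀)/SE = (56.11−50)/4.6667 = 1.3093
p-value (one-sided, H₁ less) = 0.90478
At α=0.01: p ≥ α → fail to reject H₀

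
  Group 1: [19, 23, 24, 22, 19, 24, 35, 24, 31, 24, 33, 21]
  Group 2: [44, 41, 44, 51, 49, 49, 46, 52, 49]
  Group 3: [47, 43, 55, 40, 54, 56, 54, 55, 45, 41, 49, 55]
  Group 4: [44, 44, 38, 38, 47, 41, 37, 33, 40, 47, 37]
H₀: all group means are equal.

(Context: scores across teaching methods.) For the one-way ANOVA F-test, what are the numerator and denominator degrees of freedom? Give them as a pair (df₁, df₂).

k = 4 groups, N = 44 total
df = (k−1, N−k) = (4−1, 44−4) = (3, 40)

degrees of freedom = [3, 40]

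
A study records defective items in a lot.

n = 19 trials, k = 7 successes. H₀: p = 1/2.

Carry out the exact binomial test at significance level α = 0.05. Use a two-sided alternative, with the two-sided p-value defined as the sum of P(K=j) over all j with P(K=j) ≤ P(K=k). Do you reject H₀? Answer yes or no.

reject H₀: no

Exact binomial: n=19, k=7, p₀=1/2=0.5000
P(X=j) = C(n,j)·p₀^j·(1−p₀)^(n−j); p = Σ P(X=j) over j with P(X=j) ≤ P(X=7)
p-value (two-sided) = 0.35928
At α=0.05: p ≥ α → fail to reject H₀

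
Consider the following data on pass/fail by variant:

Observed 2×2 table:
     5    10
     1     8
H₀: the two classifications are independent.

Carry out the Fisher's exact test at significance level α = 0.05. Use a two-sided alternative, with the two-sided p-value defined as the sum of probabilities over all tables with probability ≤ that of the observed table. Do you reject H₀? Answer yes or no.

Margins: r₁=15, r₂=9, c₁=6, c₂=18, n=24
p_obs = C(15,5)·C(9,1)/C(24,6); sum pmf over tables with pmf ≤ p_obs
p-value (two-sided) = 0.35095
At α=0.05: p ≥ α → fail to reject H₀

reject H₀: no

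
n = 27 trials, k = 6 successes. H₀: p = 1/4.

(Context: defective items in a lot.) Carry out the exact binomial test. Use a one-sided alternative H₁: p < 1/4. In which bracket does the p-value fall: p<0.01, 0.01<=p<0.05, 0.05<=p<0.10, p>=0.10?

Exact binomial: n=27, k=6, p₀=1/4=0.2500
P(X≤6) from Σ C(n,i)·p₀^i·(1−p₀)^(n−i)
p-value (one-sided, H₁ less) = 0.47083
→ bracket: p>=0.10

p-value bracket: p>=0.10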